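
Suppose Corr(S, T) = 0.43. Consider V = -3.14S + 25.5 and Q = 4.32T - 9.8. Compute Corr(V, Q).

Corr(V, Q) = -0.43

Linear rescalings preserve |correlation|; the slopes -3.14 and 4.32 have opposite signs, so the correlation flips sign: Corr(V, Q) = −Corr(S, T) = -0.43.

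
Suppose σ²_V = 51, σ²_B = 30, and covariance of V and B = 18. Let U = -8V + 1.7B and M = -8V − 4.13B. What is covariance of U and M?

covariance of U and M = 3403.29

By bilinearity, covariance of U and M = ac·σ²_V + bd·σ²_B + (ad+bc)·covariance of V and B, with a=-8, b=1.7, c=-8, d=-4.13.
ac·σ²_V = (-8)·(-8)·51 = 3264
bd·σ²_B = 1.7·(-4.13)·30 = -210.63
(ad+bc)·covariance of V and B = (19.44)·18 = 349.92
covariance of U and M = 3264 + (-210.63) + 349.92 = 3403.29.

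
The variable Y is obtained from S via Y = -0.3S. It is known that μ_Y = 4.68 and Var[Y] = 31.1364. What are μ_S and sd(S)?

From Y = -0.3S: μ_Y = a·μ_S + b, so μ_S = (μ_Y − b)/a = (4.68 − 0)/(-0.3) = -15.6.
sd(Y) = √31.1364 = 5.58.
sd(Y) = |a|·sd(S), so sd(S) = 5.58/|-0.3| = 18.6.

μ_S = -15.6, sd(S) = 18.6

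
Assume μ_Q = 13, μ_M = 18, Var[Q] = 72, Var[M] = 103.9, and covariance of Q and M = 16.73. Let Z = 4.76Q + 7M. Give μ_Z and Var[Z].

μ_Z = 187.88, Var[Z] = 7837.3344

μ_Z = 4.76·μ_Q + 7·μ_M = 4.76·13 + 7·18 = 187.88.
Var[Z] = a²·Var[Q] + b²·Var[M] + 2ab·covariance of Q and M with a = 4.76, b = 7.
= 4.76²·72 + 7²·103.9 + 2·4.76·7·16.73
= 1631.3472 + 5091.1 + 1114.8872 = 7837.3344.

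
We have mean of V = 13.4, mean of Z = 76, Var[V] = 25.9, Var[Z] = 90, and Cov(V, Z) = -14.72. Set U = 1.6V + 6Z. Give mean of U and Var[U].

mean of U = 1.6·mean of V + 6·mean of Z = 1.6·13.4 + 6·76 = 477.44.
Var[U] = a²·Var[V] + b²·Var[Z] + 2ab·Cov(V, Z) with a = 1.6, b = 6.
= 1.6²·25.9 + 6²·90 + 2·1.6·6·(-14.72)
= 66.304 + 3240 + (-282.624) = 3023.68.

mean of U = 477.44, Var[U] = 3023.68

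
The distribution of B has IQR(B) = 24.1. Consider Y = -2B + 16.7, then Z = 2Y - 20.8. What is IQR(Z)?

IQR(Y) = |-2|·24.1 = 48.2.
IQR(Z) = |2|·48.2 = 96.4.

IQR(Z) = 96.4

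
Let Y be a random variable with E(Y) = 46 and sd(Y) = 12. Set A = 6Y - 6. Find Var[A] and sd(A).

Var[A] = 5184, sd(A) = 72

A = 6Y - 6 is linear with a = 6, b = -6.
Var[Y] = 12² = 144.
Var[A] = a²·Var[Y] = 6²·144 = 5184 (the additive constant -6 does not affect variance).
sd(A) = |a|·sd(Y) = |6|·12 = 72.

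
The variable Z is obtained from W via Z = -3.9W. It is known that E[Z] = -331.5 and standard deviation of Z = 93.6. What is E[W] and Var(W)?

E[W] = 85, Var(W) = 576

From Z = -3.9W: E[Z] = a·E[W] + b, so E[W] = (E[Z] − b)/a = (-331.5 − 0)/(-3.9) = 85.
Var(Z) = 93.6² = 8760.96.
Var(Z) = a²·Var(W), so Var(W) = 8760.96/(-3.9)² = 576.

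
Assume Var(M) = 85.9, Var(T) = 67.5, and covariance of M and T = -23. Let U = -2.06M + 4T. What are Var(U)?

Var(U) = 1823.56524

Var(U) = a²·Var(M) + b²·Var(T) + 2ab·covariance of M and T with a = -2.06, b = 4.
= (-2.06)²·85.9 + 4²·67.5 + 2·(-2.06)·4·(-23)
= 364.52524 + 1080 + 379.04 = 1823.56524.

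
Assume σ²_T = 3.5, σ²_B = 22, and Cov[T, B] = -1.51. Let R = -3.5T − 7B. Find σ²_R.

σ²_R = a²·σ²_T + b²·σ²_B + 2ab·Cov[T, B] with a = -3.5, b = -7.
= (-3.5)²·3.5 + (-7)²·22 + 2·(-3.5)·(-7)·(-1.51)
= 42.875 + 1078 + (-73.99) = 1046.885.

σ²_R = 1046.885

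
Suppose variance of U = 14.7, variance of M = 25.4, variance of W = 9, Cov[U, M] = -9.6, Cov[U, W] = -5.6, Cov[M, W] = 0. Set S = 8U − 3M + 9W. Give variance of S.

variance of S = a²·variance of U + b²·variance of M + c²·variance of W + 2ab·Cov[U, M] + 2ac·Cov[U, W] + 2bc·Cov[M, W], with a = 8, b = -3, c = 9.
= 940.8 + 228.6 + 729 + 460.8 + (-806.4) + 0
= 1552.8.

variance of S = 1552.8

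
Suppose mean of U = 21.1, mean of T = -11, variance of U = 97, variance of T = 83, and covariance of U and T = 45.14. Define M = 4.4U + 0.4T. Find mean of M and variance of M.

mean of M = 4.4·mean of U + 0.4·mean of T = 4.4·21.1 + 0.4·(-11) = 88.44.
variance of M = a²·variance of U + b²·variance of T + 2ab·covariance of U and T with a = 4.4, b = 0.4.
= 4.4²·97 + 0.4²·83 + 2·4.4·0.4·45.14
= 1877.92 + 13.28 + 158.8928 = 2050.0928.

mean of M = 88.44, variance of M = 2050.0928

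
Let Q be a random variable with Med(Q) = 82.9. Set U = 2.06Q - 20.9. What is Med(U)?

Med(U) = 149.874

A linear map preserves order up to sign, so Med(U) = a·Med(Q) + b = 2.06·82.9 + (-20.9) = 149.874.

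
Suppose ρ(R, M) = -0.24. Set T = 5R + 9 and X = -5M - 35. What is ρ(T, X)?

Linear rescalings preserve |correlation|; the slopes 5 and -5 have opposite signs, so the correlation flips sign: ρ(T, X) = −ρ(R, M) = 0.24.

ρ(T, X) = 0.24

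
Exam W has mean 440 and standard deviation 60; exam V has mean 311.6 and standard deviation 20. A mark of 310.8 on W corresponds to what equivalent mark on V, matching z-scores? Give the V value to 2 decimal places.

V = 268.53

z = (310.8 − 440)/60 ≈ -2.1533.
V = 311.6 + z·20 = 311.6 + (310.8 − 440)·20/60 ≈ 268.53.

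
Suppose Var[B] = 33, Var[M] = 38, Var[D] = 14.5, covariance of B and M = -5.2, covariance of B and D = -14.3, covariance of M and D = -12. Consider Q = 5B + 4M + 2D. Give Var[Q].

Var[Q] = 805

Var[Q] = a²·Var[B] + b²·Var[M] + c²·Var[D] + 2ab·covariance of B and M + 2ac·covariance of B and D + 2bc·covariance of M and D, with a = 5, b = 4, c = 2.
= 825 + 608 + 58 + (-208) + (-286) + (-192)
= 805.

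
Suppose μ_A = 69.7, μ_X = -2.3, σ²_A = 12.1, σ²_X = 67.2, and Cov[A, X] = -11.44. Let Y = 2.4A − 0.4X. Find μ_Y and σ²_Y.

μ_Y = 2.4·μ_A + (-0.4)·μ_X = 2.4·69.7 + (-0.4)·(-2.3) = 168.2.
σ²_Y = a²·σ²_A + b²·σ²_X + 2ab·Cov[A, X] with a = 2.4, b = -0.4.
= 2.4²·12.1 + (-0.4)²·67.2 + 2·2.4·(-0.4)·(-11.44)
= 69.696 + 10.752 + 21.9648 = 102.4128.

μ_Y = 168.2, σ²_Y = 102.4128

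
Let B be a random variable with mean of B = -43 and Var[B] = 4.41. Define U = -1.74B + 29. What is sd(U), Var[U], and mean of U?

U = -1.74B + 29 is linear with a = -1.74, b = 29.
sd(B) = √4.41 = 2.1.
sd(U) = |a|·sd(B) = |-1.74|·2.1 = 3.654.
Var[U] = a²·Var[B] = (-1.74)²·4.41 = 13.351716 (the additive constant 29 does not affect variance).
mean of U = a·mean of B + b = (-1.74)·(-43) + 29 = 103.82.

sd(U) = 3.654, Var[U] = 13.351716, mean of U = 103.82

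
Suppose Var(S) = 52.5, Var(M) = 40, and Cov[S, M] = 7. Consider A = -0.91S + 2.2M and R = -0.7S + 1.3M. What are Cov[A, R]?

By bilinearity, Cov[A, R] = ac·Var(S) + bd·Var(M) + (ad+bc)·Cov[S, M], with a=-0.91, b=2.2, c=-0.7, d=1.3.
ac·Var(S) = (-0.91)·(-0.7)·52.5 = 33.4425
bd·Var(M) = 2.2·1.3·40 = 114.4
(ad+bc)·Cov[S, M] = (-2.723)·7 = -19.061
Cov[A, R] = 33.4425 + 114.4 + (-19.061) = 128.7815.

Cov[A, R] = 128.7815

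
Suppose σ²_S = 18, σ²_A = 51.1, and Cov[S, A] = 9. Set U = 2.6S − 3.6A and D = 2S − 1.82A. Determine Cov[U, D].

Cov[U, D] = 321.0192

By bilinearity, Cov[U, D] = ac·σ²_S + bd·σ²_A + (ad+bc)·Cov[S, A], with a=2.6, b=-3.6, c=2, d=-1.82.
ac·σ²_S = 2.6·2·18 = 93.6
bd·σ²_A = (-3.6)·(-1.82)·51.1 = 334.8072
(ad+bc)·Cov[S, A] = (-11.932)·9 = -107.388
Cov[U, D] = 93.6 + 334.8072 + (-107.388) = 321.0192.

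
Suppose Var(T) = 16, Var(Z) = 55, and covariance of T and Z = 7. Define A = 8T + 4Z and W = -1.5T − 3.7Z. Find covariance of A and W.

By bilinearity, covariance of A and W = ac·Var(T) + bd·Var(Z) + (ad+bc)·covariance of T and Z, with a=8, b=4, c=-1.5, d=-3.7.
ac·Var(T) = 8·(-1.5)·16 = -192
bd·Var(Z) = 4·(-3.7)·55 = -814
(ad+bc)·covariance of T and Z = (-35.6)·7 = -249.2
covariance of A and W = -192 + (-814) + (-249.2) = -1255.2.

covariance of A and W = -1255.2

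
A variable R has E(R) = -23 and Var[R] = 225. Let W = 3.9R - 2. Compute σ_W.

W = 3.9R - 2 is linear with a = 3.9, b = -2.
σ_R = √225 = 15.
σ_W = |a|·σ_R = |3.9|·15 = 58.5.

σ_W = 58.5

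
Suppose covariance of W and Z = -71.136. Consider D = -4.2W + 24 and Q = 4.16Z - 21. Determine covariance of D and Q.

covariance of D and Q = 1242.888192

covariance of D and Q = a·c·covariance of W and Z = (-4.2)·4.16·(-71.136) = 1242.888192. Additive constants drop out.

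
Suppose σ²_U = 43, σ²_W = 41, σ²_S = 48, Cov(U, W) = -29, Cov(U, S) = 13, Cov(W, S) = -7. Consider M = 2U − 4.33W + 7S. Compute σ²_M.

σ²_M = 4583.3249

σ²_M = a²·σ²_U + b²·σ²_W + c²·σ²_S + 2ab·Cov(U, W) + 2ac·Cov(U, S) + 2bc·Cov(W, S), with a = 2, b = -4.33, c = 7.
= 172 + 768.7049 + 2352 + 502.28 + 364 + 424.34
= 4583.3249.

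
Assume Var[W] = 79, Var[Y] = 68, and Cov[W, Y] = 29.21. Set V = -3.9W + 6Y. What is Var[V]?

Var[V] = 2282.562

Var[V] = a²·Var[W] + b²·Var[Y] + 2ab·Cov[W, Y] with a = -3.9, b = 6.
= (-3.9)²·79 + 6²·68 + 2·(-3.9)·6·29.21
= 1201.59 + 2448 + (-1367.028) = 2282.562.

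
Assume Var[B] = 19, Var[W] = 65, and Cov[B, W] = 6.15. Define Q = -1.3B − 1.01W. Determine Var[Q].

Var[Q] = a²·Var[B] + b²·Var[W] + 2ab·Cov[B, W] with a = -1.3, b = -1.01.
= (-1.3)²·19 + (-1.01)²·65 + 2·(-1.3)·(-1.01)·6.15
= 32.11 + 66.3065 + 16.1499 = 114.5664.

Var[Q] = 114.5664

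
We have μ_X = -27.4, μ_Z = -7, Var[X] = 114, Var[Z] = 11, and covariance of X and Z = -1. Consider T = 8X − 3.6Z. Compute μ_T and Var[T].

μ_T = 8·μ_X + (-3.6)·μ_Z = 8·(-27.4) + (-3.6)·(-7) = -194.
Var[T] = a²·Var[X] + b²·Var[Z] + 2ab·covariance of X and Z with a = 8, b = -3.6.
= 8²·114 + (-3.6)²·11 + 2·8·(-3.6)·(-1)
= 7296 + 142.56 + 57.6 = 7496.16.

μ_T = -194, Var[T] = 7496.16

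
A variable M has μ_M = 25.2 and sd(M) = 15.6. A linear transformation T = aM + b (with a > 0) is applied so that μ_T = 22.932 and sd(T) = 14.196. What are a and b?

a = 0.91, b = 0

sd(T) = a·sd(M) (a > 0), so a = 14.196/15.6 = 0.91.
μ_T = a·μ_M + b, so b = 22.932 − 0.91·25.2 = 0.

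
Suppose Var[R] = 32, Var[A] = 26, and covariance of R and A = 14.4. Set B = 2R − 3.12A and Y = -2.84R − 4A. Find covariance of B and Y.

covariance of B and Y = 155.11552

By bilinearity, covariance of B and Y = ac·Var[R] + bd·Var[A] + (ad+bc)·covariance of R and A, with a=2, b=-3.12, c=-2.84, d=-4.
ac·Var[R] = 2·(-2.84)·32 = -181.76
bd·Var[A] = (-3.12)·(-4)·26 = 324.48
(ad+bc)·covariance of R and A = (0.8608)·14.4 = 12.39552
covariance of B and Y = -181.76 + 324.48 + 12.39552 = 155.11552.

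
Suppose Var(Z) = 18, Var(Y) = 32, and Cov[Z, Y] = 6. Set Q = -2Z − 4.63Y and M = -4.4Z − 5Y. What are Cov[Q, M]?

Cov[Q, M] = 1081.432

By bilinearity, Cov[Q, M] = ac·Var(Z) + bd·Var(Y) + (ad+bc)·Cov[Z, Y], with a=-2, b=-4.63, c=-4.4, d=-5.
ac·Var(Z) = (-2)·(-4.4)·18 = 158.4
bd·Var(Y) = (-4.63)·(-5)·32 = 740.8
(ad+bc)·Cov[Z, Y] = (30.372)·6 = 182.232
Cov[Q, M] = 158.4 + 740.8 + 182.232 = 1081.432.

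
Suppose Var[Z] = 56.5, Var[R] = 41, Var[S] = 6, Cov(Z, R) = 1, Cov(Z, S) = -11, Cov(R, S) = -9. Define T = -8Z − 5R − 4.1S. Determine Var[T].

Var[T] = 3731.26

Var[T] = a²·Var[Z] + b²·Var[R] + c²·Var[S] + 2ab·Cov(Z, R) + 2ac·Cov(Z, S) + 2bc·Cov(R, S), with a = -8, b = -5, c = -4.1.
= 3616 + 1025 + 100.86 + 80 + (-721.6) + (-369)
= 3731.26.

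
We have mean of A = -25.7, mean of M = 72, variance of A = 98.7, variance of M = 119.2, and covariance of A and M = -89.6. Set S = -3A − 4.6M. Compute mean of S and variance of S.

mean of S = (-3)·mean of A + (-4.6)·mean of M = (-3)·(-25.7) + (-4.6)·72 = -254.1.
variance of S = a²·variance of A + b²·variance of M + 2ab·covariance of A and M with a = -3, b = -4.6.
= (-3)²·98.7 + (-4.6)²·119.2 + 2·(-3)·(-4.6)·(-89.6)
= 888.3 + 2522.272 + (-2472.96) = 937.612.

mean of S = -254.1, variance of S = 937.612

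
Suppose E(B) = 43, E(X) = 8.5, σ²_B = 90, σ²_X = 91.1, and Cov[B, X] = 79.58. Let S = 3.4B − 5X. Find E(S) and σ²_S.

E(S) = 103.7, σ²_S = 612.18

E(S) = 3.4·E(B) + (-5)·E(X) = 3.4·43 + (-5)·8.5 = 103.7.
σ²_S = a²·σ²_B + b²·σ²_X + 2ab·Cov[B, X] with a = 3.4, b = -5.
= 3.4²·90 + (-5)²·91.1 + 2·3.4·(-5)·79.58
= 1040.4 + 2277.5 + (-2705.72) = 612.18.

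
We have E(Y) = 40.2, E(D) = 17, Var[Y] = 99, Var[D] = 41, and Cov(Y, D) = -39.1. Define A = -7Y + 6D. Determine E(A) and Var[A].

E(A) = -179.4, Var[A] = 9611.4

E(A) = (-7)·E(Y) + 6·E(D) = (-7)·40.2 + 6·17 = -179.4.
Var[A] = a²·Var[Y] + b²·Var[D] + 2ab·Cov(Y, D) with a = -7, b = 6.
= (-7)²·99 + 6²·41 + 2·(-7)·6·(-39.1)
= 4851 + 1476 + 3284.4 = 9611.4.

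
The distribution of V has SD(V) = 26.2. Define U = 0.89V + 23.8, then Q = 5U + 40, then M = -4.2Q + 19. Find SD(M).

SD(U) = |0.89|·26.2 = 23.318.
SD(Q) = |5|·23.318 = 116.59.
SD(M) = |-4.2|·116.59 = 489.678.

SD(M) = 489.678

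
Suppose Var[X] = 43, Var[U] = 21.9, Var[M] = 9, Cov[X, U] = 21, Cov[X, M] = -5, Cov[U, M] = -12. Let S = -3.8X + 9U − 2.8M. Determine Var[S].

Var[S] = 1527.38

Var[S] = a²·Var[X] + b²·Var[U] + c²·Var[M] + 2ab·Cov[X, U] + 2ac·Cov[X, M] + 2bc·Cov[U, M], with a = -3.8, b = 9, c = -2.8.
= 620.92 + 1773.9 + 70.56 + (-1436.4) + (-106.4) + 604.8
= 1527.38.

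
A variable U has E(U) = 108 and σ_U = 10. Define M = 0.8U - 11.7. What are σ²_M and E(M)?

M = 0.8U - 11.7 is linear with a = 0.8, b = -11.7.
σ²_U = 10² = 100.
σ²_M = a²·σ²_U = 0.8²·100 = 64 (the additive constant -11.7 does not affect variance).
E(M) = a·E(U) + b = 0.8·108 + (-11.7) = 74.7.

σ²_M = 64, E(M) = 74.7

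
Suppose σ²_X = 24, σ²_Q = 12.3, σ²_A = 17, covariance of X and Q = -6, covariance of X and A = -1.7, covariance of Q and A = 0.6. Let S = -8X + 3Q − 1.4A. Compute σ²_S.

σ²_S = 1924.9

σ²_S = a²·σ²_X + b²·σ²_Q + c²·σ²_A + 2ab·covariance of X and Q + 2ac·covariance of X and A + 2bc·covariance of Q and A, with a = -8, b = 3, c = -1.4.
= 1536 + 110.7 + 33.32 + 288 + (-38.08) + (-5.04)
= 1924.9.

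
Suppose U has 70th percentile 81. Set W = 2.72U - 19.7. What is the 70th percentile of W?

Since a = 2.72 > 0 the transformation is increasing, so the 70th percentile of W = a·(P_{70} of U) + b = 2.72·81 + (-19.7) = 200.62.

70th percentile of W = 200.62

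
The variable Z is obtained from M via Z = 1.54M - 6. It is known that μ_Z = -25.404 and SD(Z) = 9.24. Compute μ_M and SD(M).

μ_M = -12.6, SD(M) = 6

From Z = 1.54M - 6: μ_Z = a·μ_M + b, so μ_M = (μ_Z − b)/a = (-25.404 − (-6))/1.54 = -12.6.
SD(Z) = |a|·SD(M), so SD(M) = 9.24/|1.54| = 6.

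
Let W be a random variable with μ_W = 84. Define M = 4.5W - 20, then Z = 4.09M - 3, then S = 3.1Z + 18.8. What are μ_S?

μ_M = 4.5·84 + (-20) = 358.
μ_Z = 4.09·358 + (-3) = 1461.22.
μ_S = 3.1·1461.22 + 18.8 = 4548.582.

μ_S = 4548.582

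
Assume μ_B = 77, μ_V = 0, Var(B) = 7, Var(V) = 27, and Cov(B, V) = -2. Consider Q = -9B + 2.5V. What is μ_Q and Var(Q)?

μ_Q = -693, Var(Q) = 825.75

μ_Q = (-9)·μ_B + 2.5·μ_V = (-9)·77 + 2.5·0 = -693.
Var(Q) = a²·Var(B) + b²·Var(V) + 2ab·Cov(B, V) with a = -9, b = 2.5.
= (-9)²·7 + 2.5²·27 + 2·(-9)·2.5·(-2)
= 567 + 168.75 + 90 = 825.75.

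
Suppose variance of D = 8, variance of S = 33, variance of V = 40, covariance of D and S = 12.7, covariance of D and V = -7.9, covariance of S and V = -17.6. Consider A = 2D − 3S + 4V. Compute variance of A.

variance of A = a²·variance of D + b²·variance of S + c²·variance of V + 2ab·covariance of D and S + 2ac·covariance of D and V + 2bc·covariance of S and V, with a = 2, b = -3, c = 4.
= 32 + 297 + 640 + (-152.4) + (-126.4) + 422.4
= 1112.6.

variance of A = 1112.6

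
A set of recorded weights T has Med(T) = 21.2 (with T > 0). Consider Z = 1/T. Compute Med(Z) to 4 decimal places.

Med(Z) = 0.0472

1/T is monotone on this domain, so Med(Z) = 1/(21.2) ≈ 0.0472.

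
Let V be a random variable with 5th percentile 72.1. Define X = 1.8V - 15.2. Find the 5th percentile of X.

Since a = 1.8 > 0 the transformation is increasing, so the 5th percentile of X = a·(P_{5} of V) + b = 1.8·72.1 + (-15.2) = 114.58.

5th percentile of X = 114.58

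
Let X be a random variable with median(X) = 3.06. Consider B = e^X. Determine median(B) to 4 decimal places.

median(B) = 21.3276

e^X is monotone on this domain, so median(B) = exp(3.06) ≈ 21.3276.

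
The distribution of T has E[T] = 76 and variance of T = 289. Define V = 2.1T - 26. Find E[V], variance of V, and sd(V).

E[V] = 133.6, variance of V = 1274.49, sd(V) = 35.7

V = 2.1T - 26 is linear with a = 2.1, b = -26.
E[V] = a·E[T] + b = 2.1·76 + (-26) = 133.6.
variance of V = a²·variance of T = 2.1²·289 = 1274.49 (the additive constant -26 does not affect variance).
sd(T) = √289 = 17.
sd(V) = |a|·sd(T) = |2.1|·17 = 35.7.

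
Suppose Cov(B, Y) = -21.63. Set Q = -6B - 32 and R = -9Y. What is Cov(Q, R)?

Cov(Q, R) = -1168.02

Cov(Q, R) = a·c·Cov(B, Y) = (-6)·(-9)·(-21.63) = -1168.02. Additive constants drop out.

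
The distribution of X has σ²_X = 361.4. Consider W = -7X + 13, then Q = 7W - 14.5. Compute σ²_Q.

σ²_Q = 867721.4

σ²_W = (-7)²·361.4 = 17708.6.
σ²_Q = 7²·17708.6 = 867721.4.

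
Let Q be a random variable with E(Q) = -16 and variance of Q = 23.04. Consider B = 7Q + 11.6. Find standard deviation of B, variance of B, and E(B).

B = 7Q + 11.6 is linear with a = 7, b = 11.6.
standard deviation of Q = √23.04 = 4.8.
standard deviation of B = |a|·standard deviation of Q = |7|·4.8 = 33.6.
variance of B = a²·variance of Q = 7²·23.04 = 1128.96 (the additive constant 11.6 does not affect variance).
E(B) = a·E(Q) + b = 7·(-16) + 11.6 = -100.4.

standard deviation of B = 33.6, variance of B = 1128.96, E(B) = -100.4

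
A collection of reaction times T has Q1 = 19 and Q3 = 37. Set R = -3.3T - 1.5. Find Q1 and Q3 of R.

a = -3.3 < 0 reverses order: Q1(R) comes from Q3(T), Q3(R) from Q1(T).
Q1(R) = (-3.3)·37 + (-1.5) = -123.6; Q3(R) = (-3.3)·19 + (-1.5) = -64.2.

Q1(R) = -123.6, Q3(R) = -64.2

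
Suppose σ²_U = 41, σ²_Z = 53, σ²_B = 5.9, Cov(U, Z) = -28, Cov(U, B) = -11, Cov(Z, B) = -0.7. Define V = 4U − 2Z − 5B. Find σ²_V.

σ²_V = a²·σ²_U + b²·σ²_Z + c²·σ²_B + 2ab·Cov(U, Z) + 2ac·Cov(U, B) + 2bc·Cov(Z, B), with a = 4, b = -2, c = -5.
= 656 + 212 + 147.5 + 448 + 440 + (-14)
= 1889.5.

σ²_V = 1889.5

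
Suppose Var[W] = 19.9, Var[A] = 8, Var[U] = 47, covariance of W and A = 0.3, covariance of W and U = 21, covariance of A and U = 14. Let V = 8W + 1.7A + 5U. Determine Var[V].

Var[V] = 4397.88

Var[V] = a²·Var[W] + b²·Var[A] + c²·Var[U] + 2ab·covariance of W and A + 2ac·covariance of W and U + 2bc·covariance of A and U, with a = 8, b = 1.7, c = 5.
= 1273.6 + 23.12 + 1175 + 8.16 + 1680 + 238
= 4397.88.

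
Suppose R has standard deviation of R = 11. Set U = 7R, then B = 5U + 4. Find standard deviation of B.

standard deviation of B = 385

standard deviation of U = |7|·11 = 77.
standard deviation of B = |5|·77 = 385.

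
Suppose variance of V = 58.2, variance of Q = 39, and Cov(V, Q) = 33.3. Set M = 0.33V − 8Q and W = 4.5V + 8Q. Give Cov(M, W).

Cov(M, W) = -3520.461

By bilinearity, Cov(M, W) = ac·variance of V + bd·variance of Q + (ad+bc)·Cov(V, Q), with a=0.33, b=-8, c=4.5, d=8.
ac·variance of V = 0.33·4.5·58.2 = 86.427
bd·variance of Q = (-8)·8·39 = -2496
(ad+bc)·Cov(V, Q) = (-33.36)·33.3 = -1110.888
Cov(M, W) = 86.427 + (-2496) + (-1110.888) = -3520.461.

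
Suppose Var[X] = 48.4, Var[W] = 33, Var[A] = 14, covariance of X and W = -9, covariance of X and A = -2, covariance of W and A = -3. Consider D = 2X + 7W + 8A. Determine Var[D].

Var[D] = a²·Var[X] + b²·Var[W] + c²·Var[A] + 2ab·covariance of X and W + 2ac·covariance of X and A + 2bc·covariance of W and A, with a = 2, b = 7, c = 8.
= 193.6 + 1617 + 896 + (-252) + (-64) + (-336)
= 2054.6.

Var[D] = 2054.6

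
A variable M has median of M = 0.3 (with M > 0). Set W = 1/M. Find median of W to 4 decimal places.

1/M is monotone on this domain, so median of W = 1/(0.3) ≈ 3.3333.

median of W = 3.3333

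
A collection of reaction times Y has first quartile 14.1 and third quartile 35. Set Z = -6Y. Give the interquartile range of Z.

IQR of Y = Q3 − Q1 = 35 − 14.1 = 20.9.
Under Z = aY + b, IQR(Z) = |a|·IQR(Y) = |-6|·20.9 = 125.4 (shifts cancel; spread scales by |a|).

IQR(Z) = 125.4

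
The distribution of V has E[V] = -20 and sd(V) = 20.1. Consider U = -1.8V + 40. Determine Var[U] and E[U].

Var[U] = 1308.9924, E[U] = 76

U = -1.8V + 40 is linear with a = -1.8, b = 40.
Var[V] = 20.1² = 404.01.
Var[U] = a²·Var[V] = (-1.8)²·404.01 = 1308.9924 (the additive constant 40 does not affect variance).
E[U] = a·E[V] + b = (-1.8)·(-20) + 40 = 76.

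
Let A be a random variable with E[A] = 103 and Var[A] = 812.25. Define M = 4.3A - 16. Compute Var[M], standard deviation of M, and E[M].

Var[M] = 15018.5025, standard deviation of M = 122.55, E[M] = 426.9

M = 4.3A - 16 is linear with a = 4.3, b = -16.
Var[M] = a²·Var[A] = 4.3²·812.25 = 15018.5025 (the additive constant -16 does not affect variance).
standard deviation of A = √812.25 = 28.5.
standard deviation of M = |a|·standard deviation of A = |4.3|·28.5 = 122.55.
E[M] = a·E[A] + b = 4.3·103 + (-16) = 426.9.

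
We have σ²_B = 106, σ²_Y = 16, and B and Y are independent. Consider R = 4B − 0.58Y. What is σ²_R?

σ²_R = a²·σ²_B + b²·σ²_Y + 2ab·Cov[B, Y] with a = 4, b = -0.58.
Independence gives Cov[B, Y] = 0.
= 4²·106 + (-0.58)²·16 + 2·4·(-0.58)·0
= 1696 + 5.3824 + 0 = 1701.3824.

σ²_R = 1701.3824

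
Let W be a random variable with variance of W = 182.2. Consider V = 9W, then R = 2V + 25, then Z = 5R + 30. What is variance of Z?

variance of V = 9²·182.2 = 14758.2.
variance of R = 2²·14758.2 = 59032.8.
variance of Z = 5²·59032.8 = 1475820.

variance of Z = 1475820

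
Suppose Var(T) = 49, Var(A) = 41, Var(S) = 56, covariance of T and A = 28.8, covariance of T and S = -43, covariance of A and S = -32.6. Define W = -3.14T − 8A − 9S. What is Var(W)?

Var(W) = a²·Var(T) + b²·Var(A) + c²·Var(S) + 2ab·covariance of T and A + 2ac·covariance of T and S + 2bc·covariance of A and S, with a = -3.14, b = -8, c = -9.
= 483.1204 + 2624 + 4536 + 1446.912 + (-2430.36) + (-4694.4)
= 1965.2724.

Var(W) = 1965.2724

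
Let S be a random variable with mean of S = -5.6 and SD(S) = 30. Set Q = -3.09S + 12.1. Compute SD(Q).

SD(Q) = 92.7

Q = -3.09S + 12.1 is linear with a = -3.09, b = 12.1.
SD(Q) = |a|·SD(S) = |-3.09|·30 = 92.7.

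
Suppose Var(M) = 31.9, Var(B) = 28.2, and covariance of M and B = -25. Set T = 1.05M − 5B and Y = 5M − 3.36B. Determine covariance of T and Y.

By bilinearity, covariance of T and Y = ac·Var(M) + bd·Var(B) + (ad+bc)·covariance of M and B, with a=1.05, b=-5, c=5, d=-3.36.
ac·Var(M) = 1.05·5·31.9 = 167.475
bd·Var(B) = (-5)·(-3.36)·28.2 = 473.76
(ad+bc)·covariance of M and B = (-28.528)·(-25) = 713.2
covariance of T and Y = 167.475 + 473.76 + 713.2 = 1354.435.

covariance of T and Y = 1354.435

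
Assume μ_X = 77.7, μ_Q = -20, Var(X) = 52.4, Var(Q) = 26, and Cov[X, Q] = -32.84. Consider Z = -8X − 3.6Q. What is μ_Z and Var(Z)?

μ_Z = -549.6, Var(Z) = 1798.976

μ_Z = (-8)·μ_X + (-3.6)·μ_Q = (-8)·77.7 + (-3.6)·(-20) = -549.6.
Var(Z) = a²·Var(X) + b²·Var(Q) + 2ab·Cov[X, Q] with a = -8, b = -3.6.
= (-8)²·52.4 + (-3.6)²·26 + 2·(-8)·(-3.6)·(-32.84)
= 3353.6 + 336.96 + (-1891.584) = 1798.976.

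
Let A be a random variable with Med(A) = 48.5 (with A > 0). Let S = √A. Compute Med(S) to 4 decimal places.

√A is monotone on this domain, so Med(S) = √(48.5) ≈ 6.9642.

Med(S) = 6.9642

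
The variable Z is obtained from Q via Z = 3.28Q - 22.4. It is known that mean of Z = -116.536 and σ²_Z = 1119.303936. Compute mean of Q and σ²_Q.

From Z = 3.28Q - 22.4: mean of Z = a·mean of Q + b, so mean of Q = (mean of Z − b)/a = (-116.536 − (-22.4))/3.28 = -28.7.
σ²_Z = a²·σ²_Q, so σ²_Q = 1119.303936/3.28² = 104.04.

mean of Q = -28.7, σ²_Q = 104.04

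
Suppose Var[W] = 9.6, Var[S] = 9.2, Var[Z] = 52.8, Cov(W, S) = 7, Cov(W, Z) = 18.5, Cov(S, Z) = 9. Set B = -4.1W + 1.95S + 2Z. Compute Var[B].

Var[B] = a²·Var[W] + b²·Var[S] + c²·Var[Z] + 2ab·Cov(W, S) + 2ac·Cov(W, Z) + 2bc·Cov(S, Z), with a = -4.1, b = 1.95, c = 2.
= 161.376 + 34.983 + 211.2 + (-111.93) + (-303.4) + 70.2
= 62.429.

Var[B] = 62.429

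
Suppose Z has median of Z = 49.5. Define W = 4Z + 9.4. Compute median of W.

A linear map preserves order up to sign, so median of W = a·median of Z + b = 4·49.5 + 9.4 = 207.4.

median of W = 207.4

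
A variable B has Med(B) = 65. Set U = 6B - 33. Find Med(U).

Med(U) = 357

A linear map preserves order up to sign, so Med(U) = a·Med(B) + b = 6·65 + (-33) = 357.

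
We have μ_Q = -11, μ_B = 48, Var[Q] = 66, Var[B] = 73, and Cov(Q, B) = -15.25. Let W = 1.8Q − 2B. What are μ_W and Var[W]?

μ_W = -115.8, Var[W] = 615.64

μ_W = 1.8·μ_Q + (-2)·μ_B = 1.8·(-11) + (-2)·48 = -115.8.
Var[W] = a²·Var[Q] + b²·Var[B] + 2ab·Cov(Q, B) with a = 1.8, b = -2.
= 1.8²·66 + (-2)²·73 + 2·1.8·(-2)·(-15.25)
= 213.84 + 292 + 109.8 = 615.64.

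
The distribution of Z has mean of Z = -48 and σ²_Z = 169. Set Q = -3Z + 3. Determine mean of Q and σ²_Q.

mean of Q = 147, σ²_Q = 1521

Q = -3Z + 3 is linear with a = -3, b = 3.
mean of Q = a·mean of Z + b = (-3)·(-48) + 3 = 147.
σ²_Q = a²·σ²_Z = (-3)²·169 = 1521 (the additive constant 3 does not affect variance).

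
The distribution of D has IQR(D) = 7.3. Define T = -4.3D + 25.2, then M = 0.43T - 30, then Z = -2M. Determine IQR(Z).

IQR(Z) = 26.9954

IQR(T) = |-4.3|·7.3 = 31.39.
IQR(M) = |0.43|·31.39 = 13.4977.
IQR(Z) = |-2|·13.4977 = 26.9954.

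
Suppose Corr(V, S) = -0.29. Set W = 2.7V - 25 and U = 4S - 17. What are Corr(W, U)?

Linear rescalings preserve correlation up to sign; here the slopes 2.7 and 4 have the same sign, so Corr(W, U) = Corr(V, S) = -0.29.

Corr(W, U) = -0.29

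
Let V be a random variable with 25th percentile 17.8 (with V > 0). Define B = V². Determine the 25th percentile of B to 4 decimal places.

25th percentile of B = 316.84

V² is increasing, so P_{25}(B) = g(P_{25}(V)) = 316.84.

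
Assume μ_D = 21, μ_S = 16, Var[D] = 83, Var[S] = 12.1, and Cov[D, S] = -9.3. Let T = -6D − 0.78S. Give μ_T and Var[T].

μ_T = (-6)·μ_D + (-0.78)·μ_S = (-6)·21 + (-0.78)·16 = -138.48.
Var[T] = a²·Var[D] + b²·Var[S] + 2ab·Cov[D, S] with a = -6, b = -0.78.
= (-6)²·83 + (-0.78)²·12.1 + 2·(-6)·(-0.78)·(-9.3)
= 2988 + 7.36164 + (-87.048) = 2908.31364.

μ_T = -138.48, Var[T] = 2908.31364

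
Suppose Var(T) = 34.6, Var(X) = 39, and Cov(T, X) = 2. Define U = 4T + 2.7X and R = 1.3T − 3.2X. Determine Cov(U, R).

By bilinearity, Cov(U, R) = ac·Var(T) + bd·Var(X) + (ad+bc)·Cov(T, X), with a=4, b=2.7, c=1.3, d=-3.2.
ac·Var(T) = 4·1.3·34.6 = 179.92
bd·Var(X) = 2.7·(-3.2)·39 = -336.96
(ad+bc)·Cov(T, X) = (-9.29)·2 = -18.58
Cov(U, R) = 179.92 + (-336.96) + (-18.58) = -175.62.

Cov(U, R) = -175.62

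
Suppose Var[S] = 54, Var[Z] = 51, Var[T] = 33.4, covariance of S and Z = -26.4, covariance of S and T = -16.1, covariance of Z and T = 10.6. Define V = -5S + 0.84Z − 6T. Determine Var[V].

Var[V] = 1737.2976

Var[V] = a²·Var[S] + b²·Var[Z] + c²·Var[T] + 2ab·covariance of S and Z + 2ac·covariance of S and T + 2bc·covariance of Z and T, with a = -5, b = 0.84, c = -6.
= 1350 + 35.9856 + 1202.4 + 221.76 + (-966) + (-106.848)
= 1737.2976.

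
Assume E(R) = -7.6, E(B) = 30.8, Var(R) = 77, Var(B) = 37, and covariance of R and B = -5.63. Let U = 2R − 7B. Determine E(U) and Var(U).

E(U) = -230.8, Var(U) = 2278.64

E(U) = 2·E(R) + (-7)·E(B) = 2·(-7.6) + (-7)·30.8 = -230.8.
Var(U) = a²·Var(R) + b²·Var(B) + 2ab·covariance of R and B with a = 2, b = -7.
= 2²·77 + (-7)²·37 + 2·2·(-7)·(-5.63)
= 308 + 1813 + 157.64 = 2278.64.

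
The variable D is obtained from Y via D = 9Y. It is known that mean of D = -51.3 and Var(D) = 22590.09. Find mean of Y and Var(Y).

mean of Y = -5.7, Var(Y) = 278.89

From D = 9Y: mean of D = a·mean of Y + b, so mean of Y = (mean of D − b)/a = (-51.3 − 0)/9 = -5.7.
Var(D) = a²·Var(Y), so Var(Y) = 22590.09/9² = 278.89.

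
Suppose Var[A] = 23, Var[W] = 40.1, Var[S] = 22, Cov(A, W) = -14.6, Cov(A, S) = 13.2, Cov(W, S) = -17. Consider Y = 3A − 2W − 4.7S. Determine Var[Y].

Var[Y] = a²·Var[A] + b²·Var[W] + c²·Var[S] + 2ab·Cov(A, W) + 2ac·Cov(A, S) + 2bc·Cov(W, S), with a = 3, b = -2, c = -4.7.
= 207 + 160.4 + 485.98 + 175.2 + (-372.24) + (-319.6)
= 336.74.

Var[Y] = 336.74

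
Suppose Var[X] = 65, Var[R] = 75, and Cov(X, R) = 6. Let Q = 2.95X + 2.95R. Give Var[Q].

Var[Q] = 1322.78

Var[Q] = a²·Var[X] + b²·Var[R] + 2ab·Cov(X, R) with a = 2.95, b = 2.95.
= 2.95²·65 + 2.95²·75 + 2·2.95·2.95·6
= 565.6625 + 652.6875 + 104.43 = 1322.78.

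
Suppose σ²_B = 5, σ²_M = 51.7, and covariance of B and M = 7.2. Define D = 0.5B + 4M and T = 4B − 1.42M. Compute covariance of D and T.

covariance of D and T = -173.568

By bilinearity, covariance of D and T = ac·σ²_B + bd·σ²_M + (ad+bc)·covariance of B and M, with a=0.5, b=4, c=4, d=-1.42.
ac·σ²_B = 0.5·4·5 = 10
bd·σ²_M = 4·(-1.42)·51.7 = -293.656
(ad+bc)·covariance of B and M = (15.29)·7.2 = 110.088
covariance of D and T = 10 + (-293.656) + 110.088 = -173.568.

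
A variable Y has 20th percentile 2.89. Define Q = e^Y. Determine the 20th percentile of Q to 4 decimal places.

e^Y is increasing, so P_{20}(Q) = g(P_{20}(Y)) ≈ 17.9933.

20th percentile of Q = 17.9933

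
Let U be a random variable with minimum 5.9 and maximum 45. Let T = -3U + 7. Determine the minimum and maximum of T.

min(T) = -128, max(T) = -10.7

a = -3 < 0, so order reverses: min(T) = a·max(U)+b = (-3)·45 + 7 = -128; max(T) = a·min(U)+b = (-3)·5.9 + 7 = -10.7.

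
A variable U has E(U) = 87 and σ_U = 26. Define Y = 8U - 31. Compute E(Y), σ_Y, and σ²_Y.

E(Y) = 665, σ_Y = 208, σ²_Y = 43264

Y = 8U - 31 is linear with a = 8, b = -31.
E(Y) = a·E(U) + b = 8·87 + (-31) = 665.
σ_Y = |a|·σ_U = |8|·26 = 208.
σ²_U = 26² = 676.
σ²_Y = a²·σ²_U = 8²·676 = 43264 (the additive constant -31 does not affect variance).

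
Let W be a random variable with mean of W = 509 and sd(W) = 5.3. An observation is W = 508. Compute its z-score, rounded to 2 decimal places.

z = (W − mean of W) / sd(W) = (508 − 509) / 5.3 ≈ -0.19.

z = -0.19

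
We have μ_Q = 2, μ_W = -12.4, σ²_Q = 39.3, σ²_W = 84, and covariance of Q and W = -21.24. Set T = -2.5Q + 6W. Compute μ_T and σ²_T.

μ_T = (-2.5)·μ_Q + 6·μ_W = (-2.5)·2 + 6·(-12.4) = -79.4.
σ²_T = a²·σ²_Q + b²·σ²_W + 2ab·covariance of Q and W with a = -2.5, b = 6.
= (-2.5)²·39.3 + 6²·84 + 2·(-2.5)·6·(-21.24)
= 245.625 + 3024 + 637.2 = 3906.825.

μ_T = -79.4, σ²_T = 3906.825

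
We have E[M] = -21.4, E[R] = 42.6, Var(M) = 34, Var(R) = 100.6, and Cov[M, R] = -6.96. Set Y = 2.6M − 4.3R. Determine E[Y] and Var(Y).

E[Y] = -238.82, Var(Y) = 2245.5596

E[Y] = 2.6·E[M] + (-4.3)·E[R] = 2.6·(-21.4) + (-4.3)·42.6 = -238.82.
Var(Y) = a²·Var(M) + b²·Var(R) + 2ab·Cov[M, R] with a = 2.6, b = -4.3.
= 2.6²·34 + (-4.3)²·100.6 + 2·2.6·(-4.3)·(-6.96)
= 229.84 + 1860.094 + 155.6256 = 2245.5596.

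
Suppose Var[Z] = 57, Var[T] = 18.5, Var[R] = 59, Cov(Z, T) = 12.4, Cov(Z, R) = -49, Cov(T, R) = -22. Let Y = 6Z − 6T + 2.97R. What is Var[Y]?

Var[Y] = a²·Var[Z] + b²·Var[T] + c²·Var[R] + 2ab·Cov(Z, T) + 2ac·Cov(Z, R) + 2bc·Cov(T, R), with a = 6, b = -6, c = 2.97.
= 2052 + 666 + 520.4331 + (-892.8) + (-1746.36) + 784.08
= 1383.3531.

Var[Y] = 1383.3531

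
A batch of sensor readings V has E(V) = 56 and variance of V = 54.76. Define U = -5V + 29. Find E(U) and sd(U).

U = -5V + 29 is linear with a = -5, b = 29.
E(U) = a·E(V) + b = (-5)·56 + 29 = -251.
sd(V) = √54.76 = 7.4.
sd(U) = |a|·sd(V) = |-5|·7.4 = 37.

E(U) = -251, sd(U) = 37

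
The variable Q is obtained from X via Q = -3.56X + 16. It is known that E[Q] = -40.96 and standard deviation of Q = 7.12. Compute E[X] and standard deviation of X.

From Q = -3.56X + 16: E[Q] = a·E[X] + b, so E[X] = (E[Q] − b)/a = (-40.96 − 16)/(-3.56) = 16.
standard deviation of Q = |a|·standard deviation of X, so standard deviation of X = 7.12/|-3.56| = 2.

E[X] = 16, standard deviation of X = 2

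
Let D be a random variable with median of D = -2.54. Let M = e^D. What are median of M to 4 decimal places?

e^D is monotone on this domain, so median of M = exp(-2.54) ≈ 0.0789.

median of M = 0.0789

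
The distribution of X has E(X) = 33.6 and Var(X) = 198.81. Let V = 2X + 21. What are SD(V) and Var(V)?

V = 2X + 21 is linear with a = 2, b = 21.
SD(X) = √198.81 = 14.1.
SD(V) = |a|·SD(X) = |2|·14.1 = 28.2.
Var(V) = a²·Var(X) = 2²·198.81 = 795.24 (the additive constant 21 does not affect variance).

SD(V) = 28.2, Var(V) = 795.24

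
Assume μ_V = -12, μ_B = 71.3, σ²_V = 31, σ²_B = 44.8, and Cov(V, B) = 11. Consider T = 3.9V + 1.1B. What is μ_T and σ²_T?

μ_T = 3.9·μ_V + 1.1·μ_B = 3.9·(-12) + 1.1·71.3 = 31.63.
σ²_T = a²·σ²_V + b²·σ²_B + 2ab·Cov(V, B) with a = 3.9, b = 1.1.
= 3.9²·31 + 1.1²·44.8 + 2·3.9·1.1·11
= 471.51 + 54.208 + 94.38 = 620.098.

μ_T = 31.63, σ²_T = 620.098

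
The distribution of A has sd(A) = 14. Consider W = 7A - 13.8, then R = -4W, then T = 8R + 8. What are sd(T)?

sd(T) = 3136

sd(W) = |7|·14 = 98.
sd(R) = |-4|·98 = 392.
sd(T) = |8|·392 = 3136.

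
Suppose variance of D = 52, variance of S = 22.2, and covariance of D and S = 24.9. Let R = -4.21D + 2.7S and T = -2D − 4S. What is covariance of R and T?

covariance of R and T = 482.936

By bilinearity, covariance of R and T = ac·variance of D + bd·variance of S + (ad+bc)·covariance of D and S, with a=-4.21, b=2.7, c=-2, d=-4.
ac·variance of D = (-4.21)·(-2)·52 = 437.84
bd·variance of S = 2.7·(-4)·22.2 = -239.76
(ad+bc)·covariance of D and S = (11.44)·24.9 = 284.856
covariance of R and T = 437.84 + (-239.76) + 284.856 = 482.936.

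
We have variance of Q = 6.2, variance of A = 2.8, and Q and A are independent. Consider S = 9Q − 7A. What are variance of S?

variance of S = 639.4

variance of S = a²·variance of Q + b²·variance of A + 2ab·covariance of Q and A with a = 9, b = -7.
Independence gives covariance of Q and A = 0.
= 9²·6.2 + (-7)²·2.8 + 2·9·(-7)·0
= 502.2 + 137.2 + 0 = 639.4.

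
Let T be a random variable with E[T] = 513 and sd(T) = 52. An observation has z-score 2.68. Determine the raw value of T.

T = E[T] + z·sd(T) = 513 + 2.68·52 = 652.36.

T = 652.36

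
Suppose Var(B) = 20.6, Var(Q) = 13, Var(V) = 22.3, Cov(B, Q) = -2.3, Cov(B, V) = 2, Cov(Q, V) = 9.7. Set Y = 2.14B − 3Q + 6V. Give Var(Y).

Var(Y) = a²·Var(B) + b²·Var(Q) + c²·Var(V) + 2ab·Cov(B, Q) + 2ac·Cov(B, V) + 2bc·Cov(Q, V), with a = 2.14, b = -3, c = 6.
= 94.33976 + 117 + 802.8 + 29.532 + 51.36 + (-349.2)
= 745.83176.

Var(Y) = 745.83176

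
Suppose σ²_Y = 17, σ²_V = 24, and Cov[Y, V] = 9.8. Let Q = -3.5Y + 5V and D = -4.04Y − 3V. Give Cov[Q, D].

Cov[Q, D] = -214.68

By bilinearity, Cov[Q, D] = ac·σ²_Y + bd·σ²_V + (ad+bc)·Cov[Y, V], with a=-3.5, b=5, c=-4.04, d=-3.
ac·σ²_Y = (-3.5)·(-4.04)·17 = 240.38
bd·σ²_V = 5·(-3)·24 = -360
(ad+bc)·Cov[Y, V] = (-9.7)·9.8 = -95.06
Cov[Q, D] = 240.38 + (-360) + (-95.06) = -214.68.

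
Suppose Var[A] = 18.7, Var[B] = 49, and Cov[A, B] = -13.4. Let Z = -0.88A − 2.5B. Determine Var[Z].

Var[Z] = a²·Var[A] + b²·Var[B] + 2ab·Cov[A, B] with a = -0.88, b = -2.5.
= (-0.88)²·18.7 + (-2.5)²·49 + 2·(-0.88)·(-2.5)·(-13.4)
= 14.48128 + 306.25 + (-58.96) = 261.77128.

Var[Z] = 261.77128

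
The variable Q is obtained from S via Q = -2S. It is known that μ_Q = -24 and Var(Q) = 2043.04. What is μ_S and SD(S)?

μ_S = 12, SD(S) = 22.6

From Q = -2S: μ_Q = a·μ_S + b, so μ_S = (μ_Q − b)/a = (-24 − 0)/(-2) = 12.
SD(Q) = √2043.04 = 45.2.
SD(Q) = |a|·SD(S), so SD(S) = 45.2/|-2| = 22.6.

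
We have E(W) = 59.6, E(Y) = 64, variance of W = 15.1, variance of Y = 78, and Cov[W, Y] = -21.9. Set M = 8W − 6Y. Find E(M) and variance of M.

E(M) = 92.8, variance of M = 5876.8

E(M) = 8·E(W) + (-6)·E(Y) = 8·59.6 + (-6)·64 = 92.8.
variance of M = a²·variance of W + b²·variance of Y + 2ab·Cov[W, Y] with a = 8, b = -6.
= 8²·15.1 + (-6)²·78 + 2·8·(-6)·(-21.9)
= 966.4 + 2808 + 2102.4 = 5876.8.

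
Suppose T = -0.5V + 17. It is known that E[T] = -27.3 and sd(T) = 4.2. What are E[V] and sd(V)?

From T = -0.5V + 17: E[T] = a·E[V] + b, so E[V] = (E[T] − b)/a = (-27.3 − 17)/(-0.5) = 88.6.
sd(T) = |a|·sd(V), so sd(V) = 4.2/|-0.5| = 8.4.

E[V] = 88.6, sd(V) = 8.4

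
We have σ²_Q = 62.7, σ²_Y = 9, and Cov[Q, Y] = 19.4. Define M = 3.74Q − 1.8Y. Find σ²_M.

σ²_M = a²·σ²_Q + b²·σ²_Y + 2ab·Cov[Q, Y] with a = 3.74, b = -1.8.
= 3.74²·62.7 + (-1.8)²·9 + 2·3.74·(-1.8)·19.4
= 877.02252 + 29.16 + (-261.2016) = 644.98092.

σ²_M = 644.98092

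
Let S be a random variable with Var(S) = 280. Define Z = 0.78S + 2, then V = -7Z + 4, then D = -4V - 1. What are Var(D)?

Var(D) = 133555.968

Var(Z) = 0.78²·280 = 170.352.
Var(V) = (-7)²·170.352 = 8347.248.
Var(D) = (-4)²·8347.248 = 133555.968.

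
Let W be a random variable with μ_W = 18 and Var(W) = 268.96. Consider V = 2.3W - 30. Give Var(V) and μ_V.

Var(V) = 1422.7984, μ_V = 11.4

V = 2.3W - 30 is linear with a = 2.3, b = -30.
Var(V) = a²·Var(W) = 2.3²·268.96 = 1422.7984 (the additive constant -30 does not affect variance).
μ_V = a·μ_W + b = 2.3·18 + (-30) = 11.4.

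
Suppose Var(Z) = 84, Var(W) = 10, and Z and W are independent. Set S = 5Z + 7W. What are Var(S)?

Var(S) = a²·Var(Z) + b²·Var(W) + 2ab·Cov[Z, W] with a = 5, b = 7.
Independence gives Cov[Z, W] = 0.
= 5²·84 + 7²·10 + 2·5·7·0
= 2100 + 490 + 0 = 2590.

Var(S) = 2590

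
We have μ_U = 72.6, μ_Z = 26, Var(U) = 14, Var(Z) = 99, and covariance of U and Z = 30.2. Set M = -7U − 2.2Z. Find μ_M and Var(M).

μ_M = (-7)·μ_U + (-2.2)·μ_Z = (-7)·72.6 + (-2.2)·26 = -565.4.
Var(M) = a²·Var(U) + b²·Var(Z) + 2ab·covariance of U and Z with a = -7, b = -2.2.
= (-7)²·14 + (-2.2)²·99 + 2·(-7)·(-2.2)·30.2
= 686 + 479.16 + 930.16 = 2095.32.

μ_M = -565.4, Var(M) = 2095.32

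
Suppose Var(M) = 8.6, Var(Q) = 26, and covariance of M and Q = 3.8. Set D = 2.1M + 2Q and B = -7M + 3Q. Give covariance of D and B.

covariance of D and B = 0.32

By bilinearity, covariance of D and B = ac·Var(M) + bd·Var(Q) + (ad+bc)·covariance of M and Q, with a=2.1, b=2, c=-7, d=3.
ac·Var(M) = 2.1·(-7)·8.6 = -126.42
bd·Var(Q) = 2·3·26 = 156
(ad+bc)·covariance of M and Q = (-7.7)·3.8 = -29.26
covariance of D and B = -126.42 + 156 + (-29.26) = 0.32.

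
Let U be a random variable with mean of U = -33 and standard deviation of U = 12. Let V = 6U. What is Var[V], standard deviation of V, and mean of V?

V = 6U is linear with a = 6, b = 0.
Var[U] = 12² = 144.
Var[V] = a²·Var[U] = 6²·144 = 5184.
standard deviation of V = |a|·standard deviation of U = |6|·12 = 72.
mean of V = a·mean of U + b = 6·(-33) = -198.

Var[V] = 5184, standard deviation of V = 72, mean of V = -198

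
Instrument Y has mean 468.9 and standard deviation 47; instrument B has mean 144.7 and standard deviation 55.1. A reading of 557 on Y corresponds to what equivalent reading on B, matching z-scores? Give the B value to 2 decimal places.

B = 247.98

z = (557 − 468.9)/47 ≈ 1.8745.
B = 144.7 + z·55.1 = 144.7 + (557 − 468.9)·55.1/47 ≈ 247.98.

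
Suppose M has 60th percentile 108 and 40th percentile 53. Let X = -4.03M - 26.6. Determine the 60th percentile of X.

Since a = -4.03 < 0 the transformation is decreasing, reversing order: the 60th percentile of X corresponds to the 40th percentile of M.
So P_{60}(X) = a·P_{40}(M) + b = (-4.03)·53 + (-26.6) = -240.19.

60th percentile of X = -240.19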